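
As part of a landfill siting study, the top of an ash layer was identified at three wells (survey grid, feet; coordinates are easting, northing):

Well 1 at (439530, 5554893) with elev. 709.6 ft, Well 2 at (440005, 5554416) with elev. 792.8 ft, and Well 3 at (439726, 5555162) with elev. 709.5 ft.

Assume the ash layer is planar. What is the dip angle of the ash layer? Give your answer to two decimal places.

Two edge vectors: Well 1→Well 2 = (475, -477, 83.2), Well 1→Well 3 = (196, 269, -0.1).
Normal n = (Well 1→Well 2) × (Well 1→Well 3) = (-22333.1, 16354.7, 221267).
So ∂z/∂easting = −n_x/n_z = 0.10093 and ∂z/∂northing = −n_y/n_z = −0.07391.
Gradient magnitude |∇z| = √(a² + b²) = √(0.01019 + 0.00546) = 0.12510.
True dip = arctan(0.12510) = 7.13°, dipping toward NW (azimuth ≈ 306°).

7.13°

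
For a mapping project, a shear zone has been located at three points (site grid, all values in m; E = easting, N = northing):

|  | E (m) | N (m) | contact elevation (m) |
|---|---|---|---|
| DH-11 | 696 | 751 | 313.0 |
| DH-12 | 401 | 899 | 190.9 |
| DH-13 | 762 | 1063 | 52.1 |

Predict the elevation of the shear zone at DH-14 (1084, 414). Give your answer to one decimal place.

592.5 m

Two edge vectors: DH-11→DH-12 = (-295, 148, -122.1), DH-11→DH-13 = (66, 312, -260.9).
Normal n = (DH-11→DH-12) × (DH-11→DH-13) = (-518, -85024.1, -101808).
So ∂z/∂E = −n_x/n_z = −0.005088 and ∂z/∂N = −n_y/n_z = −0.835142.
Intercept c from DH-11: 313 + 3.54 + 627.19 = 943.73.
At (1084, 414): z = −5.5 − 345.7 + 943.73 = 592.5 m.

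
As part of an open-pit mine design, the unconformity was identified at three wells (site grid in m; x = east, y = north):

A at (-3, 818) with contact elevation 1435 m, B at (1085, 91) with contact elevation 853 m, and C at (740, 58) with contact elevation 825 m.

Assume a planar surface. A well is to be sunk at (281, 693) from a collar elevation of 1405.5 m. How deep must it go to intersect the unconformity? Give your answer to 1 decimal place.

70.2 m

Two edge vectors: A→B = (1088, -727, -582), A→C = (743, -760, -610).
Normal n = (A→B) × (A→C) = (1150, 231254, -286719).
So ∂z/∂x = −n_x/n_z = 0.004011 and ∂z/∂y = −n_y/n_z = 0.806553.
Intercept c from A: 1435 + 0.01 − 659.76 = 775.25.
At (281, 693): z_contact = 1.13 + 558.94 + 775.25 = 1335.32 m.
Depth below ground = 1405.5 − 1335.32 = 70.2 m.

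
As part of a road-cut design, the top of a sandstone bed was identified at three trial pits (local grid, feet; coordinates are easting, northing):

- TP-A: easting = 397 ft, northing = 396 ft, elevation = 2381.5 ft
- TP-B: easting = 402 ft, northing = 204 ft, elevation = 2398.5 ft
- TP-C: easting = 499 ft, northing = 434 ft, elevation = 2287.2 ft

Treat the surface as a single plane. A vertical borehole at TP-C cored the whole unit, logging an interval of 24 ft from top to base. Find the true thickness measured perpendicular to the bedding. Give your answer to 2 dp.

Two edge vectors: TP-A→TP-B = (5, -192, 17), TP-A→TP-C = (102, 38, -94.3).
Normal n = (TP-A→TP-B) × (TP-A→TP-C) = (17459.6, 2205.5, 19774).
So ∂z/∂easting = −n_x/n_z = −0.88296 and ∂z/∂northing = −n_y/n_z = −0.11154.
|∇z| = √(a²+b²) = 0.88997, so dip δ = arctan(0.88997) = 41.67°.
True thickness = vertical thickness × cos δ = 24 × cos 41.67° = 17.93 ft.

17.93 ft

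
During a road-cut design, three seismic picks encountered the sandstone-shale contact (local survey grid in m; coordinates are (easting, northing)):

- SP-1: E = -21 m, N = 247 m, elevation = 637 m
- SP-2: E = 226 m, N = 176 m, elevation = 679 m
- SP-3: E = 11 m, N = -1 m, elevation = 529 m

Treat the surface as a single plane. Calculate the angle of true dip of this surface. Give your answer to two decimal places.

29.48°

Let the plane be z = a·E + b·N + c.
SP-2−SP-1: 247a − 71b = 42;  SP-3−SP-1: 32a − 248b = −108.
Solving gives a = 0.30659, b = 0.47504.
Gradient magnitude |∇z| = √(a² + b²) = √(0.09400 + 0.22567) = 0.56539.
True dip = arctan(0.56539) = 29.48°, dipping toward SSW (azimuth ≈ 213°).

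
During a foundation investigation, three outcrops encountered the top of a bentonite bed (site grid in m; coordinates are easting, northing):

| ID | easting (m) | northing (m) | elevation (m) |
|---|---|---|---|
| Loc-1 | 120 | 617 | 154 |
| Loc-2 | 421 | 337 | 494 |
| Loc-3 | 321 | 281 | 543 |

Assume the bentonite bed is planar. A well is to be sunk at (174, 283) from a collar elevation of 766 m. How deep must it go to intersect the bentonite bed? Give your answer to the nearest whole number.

243 m

Two edge vectors: Loc-1→Loc-2 = (301, -280, 340), Loc-1→Loc-3 = (201, -336, 389).
Normal n = (Loc-1→Loc-2) × (Loc-1→Loc-3) = (5320, -48749, -44856).
So ∂z/∂easting = −n_x/n_z = 0.11860 and ∂z/∂northing = −n_y/n_z = −1.08679.
Intercept c from Loc-1: 154 − 14.23 + 670.55 = 810.32.
At (174, 283): z_contact = 20.6 − 307.6 + 810.32 = 523.4 m.
Depth below ground = 766 − 523.4 = 243 m.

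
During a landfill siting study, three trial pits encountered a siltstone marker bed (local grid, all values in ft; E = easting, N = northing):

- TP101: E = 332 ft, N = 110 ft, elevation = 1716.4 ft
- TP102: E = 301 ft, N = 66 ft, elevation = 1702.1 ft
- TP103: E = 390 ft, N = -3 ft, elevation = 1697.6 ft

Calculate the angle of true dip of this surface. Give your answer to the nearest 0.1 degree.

Two edge vectors: TP101→TP102 = (-31, -44, -14.3), TP101→TP103 = (58, -113, -18.8).
Normal n = (TP101→TP102) × (TP101→TP103) = (-788.7, -1412.2, 6055).
So ∂z/∂E = −n_x/n_z = 0.13026 and ∂z/∂N = −n_y/n_z = 0.23323.
Gradient magnitude |∇z| = √(a² + b²) = √(0.01697 + 0.05440) = 0.26714.
True dip = arctan(0.26714) = 15.0°, dipping toward SSW (azimuth ≈ 209°).

15.0°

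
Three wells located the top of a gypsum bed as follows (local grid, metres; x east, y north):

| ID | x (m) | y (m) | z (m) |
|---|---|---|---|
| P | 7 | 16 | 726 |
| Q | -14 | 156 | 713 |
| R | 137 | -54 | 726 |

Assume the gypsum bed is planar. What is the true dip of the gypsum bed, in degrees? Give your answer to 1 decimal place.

6.5°

Two edge vectors: P→Q = (-21, 140, -13), P→R = (130, -70, 0).
Normal n = (P→Q) × (P→R) = (-910, -1690, -16730).
So ∂z/∂x = −n_x/n_z = −0.05439 and ∂z/∂y = −n_y/n_z = −0.10102.
Gradient magnitude |∇z| = √(a² + b²) = √(0.00296 + 0.01020) = 0.11473.
True dip = arctan(0.11473) = 6.5°, dipping toward NNE (azimuth ≈ 028°).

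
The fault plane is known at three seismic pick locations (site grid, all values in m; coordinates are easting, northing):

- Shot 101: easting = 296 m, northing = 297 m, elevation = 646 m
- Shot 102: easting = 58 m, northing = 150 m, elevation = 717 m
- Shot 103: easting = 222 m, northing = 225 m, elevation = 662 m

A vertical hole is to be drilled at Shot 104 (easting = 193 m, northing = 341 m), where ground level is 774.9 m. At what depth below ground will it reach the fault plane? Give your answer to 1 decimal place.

Let the plane be z = a·easting + b·northing + c.
Shot 102−Shot 101: −238a − 147b = 71;  Shot 103−Shot 101: −74a − 72b = 16.
Solving gives a = −0.44104, b = 0.23106.
Then c = 646 − a·296 − b·297 = 707.92.
At (193, 341): z_contact = −85.12 + 78.79 + 707.92 = 701.59 m.
Depth below ground = 774.9 − 701.59 = 73.3 m.

73.3 m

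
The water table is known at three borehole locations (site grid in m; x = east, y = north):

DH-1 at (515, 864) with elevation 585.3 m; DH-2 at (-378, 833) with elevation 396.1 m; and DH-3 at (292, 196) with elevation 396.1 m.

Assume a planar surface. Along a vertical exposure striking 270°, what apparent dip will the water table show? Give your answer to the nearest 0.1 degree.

11.6°

Let the plane be z = a·x + b·y + c.
DH-2−DH-1: −893a − 31b = −189.2;  DH-3−DH-1: −223a − 668b = −189.2.
Solving gives a = 0.20441, b = 0.21500.
Unit vector along 270° is (sin 270°, cos 270°) = (-1.0000, -0.0000).
Slope in that direction = a·(-1.0000) + b·(-0.0000) = −0.20441.
Apparent dip = arctan|0.20441| = 11.6° (true dip is 16.5°, so apparent ≤ true as expected).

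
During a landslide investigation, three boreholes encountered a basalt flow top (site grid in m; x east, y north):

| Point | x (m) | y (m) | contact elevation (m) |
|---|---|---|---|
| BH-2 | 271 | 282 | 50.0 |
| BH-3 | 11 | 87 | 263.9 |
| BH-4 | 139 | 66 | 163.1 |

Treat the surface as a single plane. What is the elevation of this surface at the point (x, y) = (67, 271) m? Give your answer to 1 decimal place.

212.4 m

Let the plane be z = a·x + b·y + c.
BH-3−BH-2: −260a − 195b = 213.9;  BH-4−BH-2: −132a − 216b = 113.1.
Solving gives a = −0.79382, b = −0.03850.
Then c = 50 − a·271 − b·282 = 275.98.
At (67, 271): z = −53.2 − 10.4 + 275.98 = 212.4 m.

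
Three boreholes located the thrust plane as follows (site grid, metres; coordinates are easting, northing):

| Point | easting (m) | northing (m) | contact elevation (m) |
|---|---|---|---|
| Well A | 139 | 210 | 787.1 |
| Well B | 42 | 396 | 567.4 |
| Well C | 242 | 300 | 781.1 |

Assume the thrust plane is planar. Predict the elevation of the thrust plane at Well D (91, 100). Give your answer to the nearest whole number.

Let the plane be z = a·easting + b·northing + c.
Well B−Well A: −97a + 186b = −219.7;  Well C−Well A: 103a + 90b = −6.
Solving gives a = 0.66900, b = −0.83230.
Then c = 787.1 − a·139 − b·210 = 868.89.
At (91, 100): z = 60.9 − 83.2 + 868.89 = 846.5 m.

847 m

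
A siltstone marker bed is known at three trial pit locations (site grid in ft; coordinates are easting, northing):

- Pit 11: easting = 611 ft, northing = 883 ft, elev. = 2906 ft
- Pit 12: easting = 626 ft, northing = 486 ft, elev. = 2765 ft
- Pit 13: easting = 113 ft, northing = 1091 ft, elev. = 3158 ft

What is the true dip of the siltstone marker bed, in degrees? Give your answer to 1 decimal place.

26.5°

Let the plane be z = a·easting + b·northing + c.
Pit 12−Pit 11: 15a − 397b = −141;  Pit 13−Pit 11: −498a + 208b = 252.
Solving gives a = −0.36342, b = 0.34143.
Gradient magnitude |∇z| = √(a² + b²) = √(0.13207 + 0.11658) = 0.49865.
True dip = arctan(0.49865) = 26.5°, dipping toward SE (azimuth ≈ 133°).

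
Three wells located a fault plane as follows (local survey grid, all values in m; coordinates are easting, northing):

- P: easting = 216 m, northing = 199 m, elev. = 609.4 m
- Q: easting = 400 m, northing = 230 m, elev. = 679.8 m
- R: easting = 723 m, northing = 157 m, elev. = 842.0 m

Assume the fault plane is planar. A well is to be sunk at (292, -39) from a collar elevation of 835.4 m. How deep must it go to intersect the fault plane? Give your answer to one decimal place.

120.9 m

Let the plane be z = a·easting + b·northing + c.
Q−P: 184a + 31b = 70.4;  R−P: 507a − 42b = 232.6.
Solving gives a = 0.43367, b = −0.30308.
Then c = 609.4 − a·216 − b·199 = 576.04.
At (292, -39): z_contact = 126.63 + 11.82 + 576.04 = 714.49 m.
Depth below ground = 835.4 − 714.49 = 120.9 m.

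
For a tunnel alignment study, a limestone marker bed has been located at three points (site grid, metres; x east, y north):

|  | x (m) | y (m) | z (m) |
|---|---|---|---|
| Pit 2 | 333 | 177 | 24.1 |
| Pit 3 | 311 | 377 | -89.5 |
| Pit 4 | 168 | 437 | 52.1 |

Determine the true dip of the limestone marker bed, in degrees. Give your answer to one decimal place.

Two edge vectors: Pit 2→Pit 3 = (-22, 200, -113.6), Pit 2→Pit 4 = (-165, 260, 28).
Normal n = (Pit 2→Pit 3) × (Pit 2→Pit 4) = (35136, 19360, 27280).
So ∂z/∂x = −n_x/n_z = −1.28798 and ∂z/∂y = −n_y/n_z = −0.70968.
Gradient magnitude |∇z| = √(a² + b²) = √(1.65888 + 0.50364) = 1.47055.
True dip = arctan(1.47055) = 55.8°, dipping toward ENE (azimuth ≈ 061°).

55.8°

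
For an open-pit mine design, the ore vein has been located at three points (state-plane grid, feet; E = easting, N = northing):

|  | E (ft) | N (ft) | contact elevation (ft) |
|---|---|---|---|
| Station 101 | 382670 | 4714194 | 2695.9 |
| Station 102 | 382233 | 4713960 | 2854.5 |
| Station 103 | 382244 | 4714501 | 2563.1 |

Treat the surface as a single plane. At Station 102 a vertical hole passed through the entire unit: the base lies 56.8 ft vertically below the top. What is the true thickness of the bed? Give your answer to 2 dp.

Let the plane be z = a·E + b·N + c.
Station 102−Station 101: −437a − 234b = 158.6;  Station 103−Station 101: −426a + 307b = −132.8.
Solving gives a = −0.07533, b = −0.53710.
|∇z| = √(a²+b²) = 0.54236, so dip δ = arctan(0.54236) = 28.47°.
True thickness = vertical thickness × cos δ = 56.8 × cos 28.47° = 49.93 ft.

49.93 ft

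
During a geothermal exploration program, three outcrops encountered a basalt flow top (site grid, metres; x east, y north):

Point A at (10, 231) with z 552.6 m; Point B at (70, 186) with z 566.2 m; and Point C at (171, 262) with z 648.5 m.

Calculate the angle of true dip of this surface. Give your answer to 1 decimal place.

33.1°

Two edge vectors: Point A→Point B = (60, -45, 13.6), Point A→Point C = (161, 31, 95.9).
Normal n = (Point A→Point B) × (Point A→Point C) = (-4737.1, -3564.4, 9105).
So ∂z/∂x = −n_x/n_z = 0.52027 and ∂z/∂y = −n_y/n_z = 0.39148.
Gradient magnitude |∇z| = √(a² + b²) = √(0.27069 + 0.15325) = 0.65111.
True dip = arctan(0.65111) = 33.1°, dipping toward SW (azimuth ≈ 233°).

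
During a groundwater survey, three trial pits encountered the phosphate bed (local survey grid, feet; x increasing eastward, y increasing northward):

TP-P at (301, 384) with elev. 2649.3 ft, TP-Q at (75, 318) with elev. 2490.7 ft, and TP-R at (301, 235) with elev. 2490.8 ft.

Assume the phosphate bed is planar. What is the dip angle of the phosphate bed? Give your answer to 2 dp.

Let the plane be z = a·x + b·y + c.
TP-Q−TP-P: −226a − 66b = −158.6;  TP-R−TP-P: 0a − 149b = −158.5.
Solving gives a = 0.39111, b = 1.06376.
Gradient magnitude |∇z| = √(a² + b²) = √(0.15297 + 1.13158) = 1.13338.
True dip = arctan(1.13338) = 48.58°, dipping toward SSW (azimuth ≈ 200°).

48.58°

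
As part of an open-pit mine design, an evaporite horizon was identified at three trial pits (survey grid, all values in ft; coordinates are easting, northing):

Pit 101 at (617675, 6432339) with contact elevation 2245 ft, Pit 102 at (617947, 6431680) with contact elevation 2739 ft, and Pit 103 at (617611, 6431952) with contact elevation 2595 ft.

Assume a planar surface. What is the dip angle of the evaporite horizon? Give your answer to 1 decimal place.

Two edge vectors: Pit 101→Pit 102 = (272, -659, 494), Pit 101→Pit 103 = (-64, -387, 350).
Normal n = (Pit 101→Pit 102) × (Pit 101→Pit 103) = (-39472, -126816, -147440).
So ∂z/∂easting = −n_x/n_z = −0.26772 and ∂z/∂northing = −n_y/n_z = −0.86012.
Gradient magnitude |∇z| = √(a² + b²) = √(0.07167 + 0.73981) = 0.90082.
True dip = arctan(0.90082) = 42.0°, dipping toward NNE (azimuth ≈ 017°).

42.0°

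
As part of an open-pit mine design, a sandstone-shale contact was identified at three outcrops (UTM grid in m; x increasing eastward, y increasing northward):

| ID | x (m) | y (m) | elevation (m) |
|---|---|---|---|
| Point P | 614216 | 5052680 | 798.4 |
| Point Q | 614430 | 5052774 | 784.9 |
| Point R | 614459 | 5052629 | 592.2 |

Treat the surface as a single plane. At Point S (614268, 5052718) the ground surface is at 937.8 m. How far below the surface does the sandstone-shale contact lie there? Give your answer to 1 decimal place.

Two edge vectors: Point P→Point Q = (214, 94, -13.5), Point P→Point R = (243, -51, -206.2).
Normal n = (Point P→Point Q) × (Point P→Point R) = (-20071.3, 40846.3, -33756).
So ∂z/∂x = −n_x/n_z = −0.594599479 and ∂z/∂y = −n_y/n_z = 1.210045622.
Intercept c from Point P: 798.4 + 365212.51 − 6113973.31 = −5747962.40.
At (614268, 5052718): z_contact = −365243.43 + 6114019.29 − 5747962.40 = 813.46 m.
Depth below ground = 937.8 − 813.46 = 124.3 m.

124.3 m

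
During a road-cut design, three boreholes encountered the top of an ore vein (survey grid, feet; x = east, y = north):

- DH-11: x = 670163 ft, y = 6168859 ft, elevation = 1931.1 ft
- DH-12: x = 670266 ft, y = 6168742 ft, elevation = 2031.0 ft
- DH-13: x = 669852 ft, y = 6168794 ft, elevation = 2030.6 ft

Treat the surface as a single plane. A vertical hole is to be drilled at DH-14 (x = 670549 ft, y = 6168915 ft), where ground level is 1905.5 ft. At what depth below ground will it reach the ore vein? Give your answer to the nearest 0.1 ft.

74.2 ft

Let the plane be z = a·x + b·y + c.
DH-12−DH-11: 103a − 117b = 99.9;  DH-13−DH-11: −311a − 65b = 99.5.
Solving gives a = −0.119493060, b = −0.959040899.
Then c = 1931.1 − a·670163 − b·6168859 = 5998199.01.
At (670549, 6168915): z_contact = −80125.95 − 5916241.79 + 5998199.01 = 1831.27 ft.
Depth below ground = 1905.5 − 1831.27 = 74.2 ft.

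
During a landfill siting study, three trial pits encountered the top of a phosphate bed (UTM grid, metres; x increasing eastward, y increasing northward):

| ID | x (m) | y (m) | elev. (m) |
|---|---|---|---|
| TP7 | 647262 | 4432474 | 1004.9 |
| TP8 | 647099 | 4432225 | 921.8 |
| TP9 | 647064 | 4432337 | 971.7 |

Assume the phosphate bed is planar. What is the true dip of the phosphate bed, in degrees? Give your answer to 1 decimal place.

Two edge vectors: TP7→TP8 = (-163, -249, -83.1), TP7→TP9 = (-198, -137, -33.2).
Normal n = (TP7→TP8) × (TP7→TP9) = (-3117.9, 11042.2, -26971).
So ∂z/∂x = −n_x/n_z = −0.11560 and ∂z/∂y = −n_y/n_z = 0.40941.
Gradient magnitude |∇z| = √(a² + b²) = √(0.01336 + 0.16762) = 0.42542.
True dip = arctan(0.42542) = 23.0°, dipping toward SSE (azimuth ≈ 164°).

23.0°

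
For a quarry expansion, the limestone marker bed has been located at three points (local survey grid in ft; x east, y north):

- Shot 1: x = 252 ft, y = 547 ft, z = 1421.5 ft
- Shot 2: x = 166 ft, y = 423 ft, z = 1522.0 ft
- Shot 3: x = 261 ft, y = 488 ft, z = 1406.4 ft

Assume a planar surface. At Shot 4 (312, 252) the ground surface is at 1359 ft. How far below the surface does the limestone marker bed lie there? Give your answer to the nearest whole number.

Let the plane be z = a·x + b·y + c.
Shot 2−Shot 1: −86a − 124b = 100.5;  Shot 3−Shot 1: 9a − 59b = −15.1.
Solving gives a = −1.26040, b = 0.06367.
Then c = 1421.5 − a·252 − b·547 = 1704.30.
At (312, 252): z_contact = −393.2 + 16.0 + 1704.30 = 1327.1 ft.
Depth below ground = 1359 − 1327.1 = 32 ft.

32 ft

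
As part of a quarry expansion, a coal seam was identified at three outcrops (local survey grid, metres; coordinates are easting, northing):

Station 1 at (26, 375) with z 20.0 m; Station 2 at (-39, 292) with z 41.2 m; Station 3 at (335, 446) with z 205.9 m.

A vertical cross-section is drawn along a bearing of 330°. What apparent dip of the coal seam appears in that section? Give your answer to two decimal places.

49.48°

Let the plane be z = a·easting + b·northing + c.
Station 2−Station 1: −65a − 83b = 21.2;  Station 3−Station 1: 309a + 71b = 185.9.
Solving gives a = 0.80520, b = −0.88600.
Unit vector along 330° is (sin 330°, cos 330°) = (-0.5000, 0.8660).
Slope in that direction = a·(-0.5000) + b·(0.8660) = −1.16989.
Apparent dip = arctan|1.16989| = 49.48° (true dip is 50.1°, so apparent ≤ true as expected).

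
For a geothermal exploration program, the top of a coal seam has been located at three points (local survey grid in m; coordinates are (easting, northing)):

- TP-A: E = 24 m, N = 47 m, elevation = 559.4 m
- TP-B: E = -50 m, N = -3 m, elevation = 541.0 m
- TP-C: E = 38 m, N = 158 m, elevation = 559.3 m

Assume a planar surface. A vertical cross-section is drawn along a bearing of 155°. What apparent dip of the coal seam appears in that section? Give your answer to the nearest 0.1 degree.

8.4°

Two edge vectors: TP-A→TP-B = (-74, -50, -18.4), TP-A→TP-C = (14, 111, -0.1).
Normal n = (TP-A→TP-B) × (TP-A→TP-C) = (2047.4, -265, -7514).
So ∂z/∂E = −n_x/n_z = 0.27248 and ∂z/∂N = −n_y/n_z = −0.03527.
Unit vector along 155° is (sin 155°, cos 155°) = (0.4226, -0.9063).
Slope in that direction = a·(0.4226) + b·(-0.9063) = 0.14712.
Apparent dip = arctan|0.14712| = 8.4° (true dip is 15.4°, so apparent ≤ true as expected).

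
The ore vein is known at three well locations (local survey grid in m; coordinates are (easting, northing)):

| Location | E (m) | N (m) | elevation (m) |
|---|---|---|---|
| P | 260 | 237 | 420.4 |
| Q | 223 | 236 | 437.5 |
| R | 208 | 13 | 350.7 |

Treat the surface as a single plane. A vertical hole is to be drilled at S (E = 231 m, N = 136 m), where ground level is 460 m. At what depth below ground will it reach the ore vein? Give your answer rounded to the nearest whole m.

Let the plane be z = a·E + b·N + c.
Q−P: −37a − 1b = 17.1;  R−P: −52a − 224b = −69.7.
Solving gives a = −0.47354, b = 0.42109.
Then c = 420.4 − a·260 − b·237 = 443.72.
At (231, 136): z_contact = −109.4 + 57.3 + 443.72 = 391.6 m.
Depth below ground = 460 − 391.6 = 68 m.

68 m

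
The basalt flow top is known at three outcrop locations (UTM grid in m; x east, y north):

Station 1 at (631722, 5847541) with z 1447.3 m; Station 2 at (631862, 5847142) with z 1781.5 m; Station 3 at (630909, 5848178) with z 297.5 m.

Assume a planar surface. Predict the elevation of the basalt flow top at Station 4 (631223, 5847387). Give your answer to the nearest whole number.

Let the plane be z = a·x + b·y + c.
Station 2−Station 1: 140a − 399b = 334.2;  Station 3−Station 1: −813a + 637b = −1149.8.
Solving gives a = 1.04539746, b = −0.47078786.
Then c = 1447.3 − a·631722 − b·5847541 = 2093998.04.
At (631223, 5847387): z = 659878.9 − 2752878.8 + 2093998.04 = 998.1 m.

998 m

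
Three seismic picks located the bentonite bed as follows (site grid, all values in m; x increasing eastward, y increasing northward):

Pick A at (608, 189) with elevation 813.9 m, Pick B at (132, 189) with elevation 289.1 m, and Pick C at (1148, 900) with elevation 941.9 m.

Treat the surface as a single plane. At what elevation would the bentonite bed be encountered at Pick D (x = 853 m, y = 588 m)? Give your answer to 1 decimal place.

Two edge vectors: Pick A→Pick B = (-476, 0, -524.8), Pick A→Pick C = (540, 711, 128).
Normal n = (Pick A→Pick B) × (Pick A→Pick C) = (373132.8, -222464, -338436).
So ∂z/∂x = −n_x/n_z = 1.102521 and ∂z/∂y = −n_y/n_z = −0.657330.
Intercept c from Pick A: 813.9 − 670.33 + 124.24 = 267.80.
At (853, 588): z = 940.5 − 386.5 + 267.80 = 821.7 m.

821.7 m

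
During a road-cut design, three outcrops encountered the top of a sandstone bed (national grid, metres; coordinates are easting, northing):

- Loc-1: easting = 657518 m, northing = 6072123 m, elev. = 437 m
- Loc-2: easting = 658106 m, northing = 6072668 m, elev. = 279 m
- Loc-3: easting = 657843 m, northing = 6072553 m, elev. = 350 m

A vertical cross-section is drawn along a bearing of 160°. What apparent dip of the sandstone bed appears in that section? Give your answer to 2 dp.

5.43°

Let the plane be z = a·easting + b·northing + c.
Loc-2−Loc-1: 588a + 545b = −158;  Loc-3−Loc-1: 325a + 430b = −87.
Solving gives a = −0.27108, b = 0.00256.
Unit vector along 160° is (sin 160°, cos 160°) = (0.3420, -0.9397).
Slope in that direction = a·(0.3420) + b·(-0.9397) = −0.09512.
Apparent dip = arctan|0.09512| = 5.43° (true dip is 15.2°, so apparent ≤ true as expected).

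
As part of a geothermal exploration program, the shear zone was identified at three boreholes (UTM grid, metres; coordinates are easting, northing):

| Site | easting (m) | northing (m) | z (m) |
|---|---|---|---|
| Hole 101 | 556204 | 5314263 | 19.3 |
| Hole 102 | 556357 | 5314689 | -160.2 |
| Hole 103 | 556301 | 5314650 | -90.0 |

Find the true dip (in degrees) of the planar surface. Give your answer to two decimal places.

52.02°

Two edge vectors: Hole 101→Hole 102 = (153, 426, -179.5), Hole 101→Hole 103 = (97, 387, -109.3).
Normal n = (Hole 101→Hole 102) × (Hole 101→Hole 103) = (22904.7, -688.6, 17889).
So ∂z/∂easting = −n_x/n_z = −1.28038 and ∂z/∂northing = −n_y/n_z = 0.03849.
Gradient magnitude |∇z| = √(a² + b²) = √(1.63937 + 0.00148) = 1.28096.
True dip = arctan(1.28096) = 52.02°, dipping toward E (azimuth ≈ 092°).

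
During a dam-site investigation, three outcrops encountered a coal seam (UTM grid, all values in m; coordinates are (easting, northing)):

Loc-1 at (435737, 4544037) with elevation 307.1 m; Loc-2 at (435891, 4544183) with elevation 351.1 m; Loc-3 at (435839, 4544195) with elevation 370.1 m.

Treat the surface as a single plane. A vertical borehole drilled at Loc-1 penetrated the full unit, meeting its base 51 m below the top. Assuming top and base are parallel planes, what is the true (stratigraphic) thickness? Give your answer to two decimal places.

Let the plane be z = a·E + b·N + c.
Loc-2−Loc-1: 154a + 146b = 44;  Loc-3−Loc-1: 102a + 158b = 63.
Solving gives a = −0.23792, b = 0.55233.
|∇z| = √(a²+b²) = 0.60140, so dip δ = arctan(0.60140) = 31.02°.
True thickness = vertical thickness × cos δ = 51 × cos 31.02° = 43.71 m.

43.71 m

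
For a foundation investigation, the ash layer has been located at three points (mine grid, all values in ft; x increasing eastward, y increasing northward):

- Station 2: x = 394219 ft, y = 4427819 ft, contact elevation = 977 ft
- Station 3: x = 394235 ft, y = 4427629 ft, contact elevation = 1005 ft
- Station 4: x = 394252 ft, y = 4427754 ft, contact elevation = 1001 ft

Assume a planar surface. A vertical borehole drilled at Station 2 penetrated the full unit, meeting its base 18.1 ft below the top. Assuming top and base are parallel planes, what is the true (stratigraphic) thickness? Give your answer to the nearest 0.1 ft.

16.0 ft

Let the plane be z = a·x + b·y + c.
Station 3−Station 2: 16a − 190b = 28;  Station 4−Station 2: 33a − 65b = 24.
Solving gives a = 0.52390, b = −0.10325.
|∇z| = √(a²+b²) = 0.53398, so dip δ = arctan(0.53398) = 28.10°.
True thickness = vertical thickness × cos δ = 18.1 × cos 28.10° = 16.0 ft.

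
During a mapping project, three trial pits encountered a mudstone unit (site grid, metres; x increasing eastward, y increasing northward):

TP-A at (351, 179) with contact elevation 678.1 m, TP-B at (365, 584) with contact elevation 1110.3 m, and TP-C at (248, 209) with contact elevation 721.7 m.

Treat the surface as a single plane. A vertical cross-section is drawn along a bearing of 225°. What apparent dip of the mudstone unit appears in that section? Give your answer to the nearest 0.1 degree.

Let the plane be z = a·x + b·y + c.
TP-B−TP-A: 14a + 405b = 432.2;  TP-C−TP-A: −103a + 30b = 43.6.
Solving gives a = −0.11136, b = 1.07101.
Unit vector along 225° is (sin 225°, cos 225°) = (-0.7071, -0.7071).
Slope in that direction = a·(-0.7071) + b·(-0.7071) = −0.67858.
Apparent dip = arctan|0.67858| = 34.2° (true dip is 47.1°, so apparent ≤ true as expected).

34.2°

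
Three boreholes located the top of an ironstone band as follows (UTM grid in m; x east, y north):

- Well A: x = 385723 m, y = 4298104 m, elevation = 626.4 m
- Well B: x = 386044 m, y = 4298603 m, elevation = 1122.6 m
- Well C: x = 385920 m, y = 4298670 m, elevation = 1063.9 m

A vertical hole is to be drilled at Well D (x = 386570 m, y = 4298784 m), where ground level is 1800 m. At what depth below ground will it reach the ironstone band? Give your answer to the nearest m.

Let the plane be z = a·x + b·y + c.
Well B−Well A: 321a + 499b = 496.2;  Well C−Well A: 197a + 566b = 437.5.
Solving gives a = 0.74999340, b = 0.51192809.
Then c = 626.4 − a·385723 − b·4298104 = −2488983.48.
At (386570, 4298784): z_contact = 289925.0 + 2200668.3 − 2488983.48 = 1609.8 m.
Depth below ground = 1800 − 1609.8 = 190 m.

190 m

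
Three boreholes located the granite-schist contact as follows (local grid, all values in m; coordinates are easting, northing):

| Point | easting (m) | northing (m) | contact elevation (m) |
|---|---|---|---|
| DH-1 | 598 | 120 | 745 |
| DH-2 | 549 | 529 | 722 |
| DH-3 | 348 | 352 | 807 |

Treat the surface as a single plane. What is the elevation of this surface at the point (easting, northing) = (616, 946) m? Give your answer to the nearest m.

659 m

Let the plane be z = a·easting + b·northing + c.
DH-2−DH-1: −49a + 409b = −23;  DH-3−DH-1: −250a + 232b = 62.
Solving gives a = −0.33773, b = −0.09670.
Then c = 745 − a·598 − b·120 = 958.57.
At (616, 946): z = −208.0 − 91.5 + 958.57 = 659.0 m.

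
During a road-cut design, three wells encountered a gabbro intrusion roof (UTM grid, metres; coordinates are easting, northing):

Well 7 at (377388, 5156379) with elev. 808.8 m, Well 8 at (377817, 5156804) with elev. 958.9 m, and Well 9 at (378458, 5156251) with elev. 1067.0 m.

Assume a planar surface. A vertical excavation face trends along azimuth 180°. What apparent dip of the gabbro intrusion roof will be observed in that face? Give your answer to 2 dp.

5.59°

Let the plane be z = a·easting + b·northing + c.
Well 8−Well 7: 429a + 425b = 150.1;  Well 9−Well 7: 1070a − 128b = 258.2.
Solving gives a = 0.25301, b = 0.09779.
Unit vector along 180° is (sin 180°, cos 180°) = (0.0000, -1.0000).
Slope in that direction = a·(0.0000) + b·(-1.0000) = −0.09779.
Apparent dip = arctan|0.09779| = 5.59° (true dip is 15.2°, so apparent ≤ true as expected).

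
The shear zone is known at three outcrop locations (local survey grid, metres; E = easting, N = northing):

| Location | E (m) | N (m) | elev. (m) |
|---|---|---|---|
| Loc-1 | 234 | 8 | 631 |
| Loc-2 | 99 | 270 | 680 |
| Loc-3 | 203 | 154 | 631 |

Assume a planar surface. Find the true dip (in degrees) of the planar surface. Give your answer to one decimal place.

32.3°

Let the plane be z = a·E + b·N + c.
Loc-2−Loc-1: −135a + 262b = 49;  Loc-3−Loc-1: −31a + 146b = 0.
Solving gives a = −0.61736, b = −0.13108.
Gradient magnitude |∇z| = √(a² + b²) = √(0.38114 + 0.01718) = 0.63113.
True dip = arctan(0.63113) = 32.3°, dipping toward ENE (azimuth ≈ 078°).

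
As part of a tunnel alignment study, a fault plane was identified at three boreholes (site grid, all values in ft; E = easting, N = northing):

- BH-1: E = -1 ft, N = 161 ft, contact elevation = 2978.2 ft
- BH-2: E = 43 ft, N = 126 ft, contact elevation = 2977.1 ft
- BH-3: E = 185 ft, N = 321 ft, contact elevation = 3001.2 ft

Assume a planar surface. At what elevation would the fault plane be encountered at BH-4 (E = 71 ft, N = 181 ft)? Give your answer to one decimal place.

2983.3 ft

Two edge vectors: BH-1→BH-2 = (44, -35, -1.1), BH-1→BH-3 = (186, 160, 23).
Normal n = (BH-1→BH-2) × (BH-1→BH-3) = (-629, -1216.6, 13550).
So ∂z/∂E = −n_x/n_z = 0.04642 and ∂z/∂N = −n_y/n_z = 0.08979.
Intercept c from BH-1: 2978.2 + 0.05 − 14.46 = 2963.79.
At (71, 181): z = 3.3 + 16.3 + 2963.79 = 2983.3 ft.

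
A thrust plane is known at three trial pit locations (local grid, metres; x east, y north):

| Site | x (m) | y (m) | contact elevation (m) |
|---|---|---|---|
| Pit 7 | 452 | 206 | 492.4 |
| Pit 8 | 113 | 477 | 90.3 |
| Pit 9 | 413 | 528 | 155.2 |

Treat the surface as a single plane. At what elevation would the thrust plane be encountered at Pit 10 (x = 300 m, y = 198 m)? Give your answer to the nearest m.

442 m

Let the plane be z = a·x + b·y + c.
Pit 8−Pit 7: −339a + 271b = −402.1;  Pit 9−Pit 7: −39a + 322b = −337.2.
Solving gives a = 0.38640, b = −1.00040.
Then c = 492.4 − a·452 − b·206 = 523.83.
At (300, 198): z = 115.9 − 198.1 + 523.83 = 441.7 m.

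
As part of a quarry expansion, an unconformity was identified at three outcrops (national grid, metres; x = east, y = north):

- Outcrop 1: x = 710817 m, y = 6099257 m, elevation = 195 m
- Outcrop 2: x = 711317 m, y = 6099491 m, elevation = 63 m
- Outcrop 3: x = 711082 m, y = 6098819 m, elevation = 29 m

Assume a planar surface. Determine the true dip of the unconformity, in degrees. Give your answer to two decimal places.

Two edge vectors: Outcrop 1→Outcrop 2 = (500, 234, -132), Outcrop 1→Outcrop 3 = (265, -438, -166).
Normal n = (Outcrop 1→Outcrop 2) × (Outcrop 1→Outcrop 3) = (-96660, 48020, -281010).
So ∂z/∂x = −n_x/n_z = −0.34397 and ∂z/∂y = −n_y/n_z = 0.17088.
Gradient magnitude |∇z| = √(a² + b²) = √(0.11832 + 0.02920) = 0.38408.
True dip = arctan(0.38408) = 21.01°, dipping toward ESE (azimuth ≈ 116°).

21.01°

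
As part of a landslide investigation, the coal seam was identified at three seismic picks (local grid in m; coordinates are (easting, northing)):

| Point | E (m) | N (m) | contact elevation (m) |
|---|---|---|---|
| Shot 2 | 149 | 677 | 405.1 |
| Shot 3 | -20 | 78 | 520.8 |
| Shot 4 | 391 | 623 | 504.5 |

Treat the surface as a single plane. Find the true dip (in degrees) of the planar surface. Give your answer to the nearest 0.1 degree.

24.3°

Let the plane be z = a·E + b·N + c.
Shot 3−Shot 2: −169a − 599b = 115.7;  Shot 4−Shot 2: 242a − 54b = 99.4.
Solving gives a = 0.34587, b = −0.29074.
Gradient magnitude |∇z| = √(a² + b²) = √(0.11963 + 0.08453) = 0.45183.
True dip = arctan(0.45183) = 24.3°, dipping toward NW (azimuth ≈ 310°).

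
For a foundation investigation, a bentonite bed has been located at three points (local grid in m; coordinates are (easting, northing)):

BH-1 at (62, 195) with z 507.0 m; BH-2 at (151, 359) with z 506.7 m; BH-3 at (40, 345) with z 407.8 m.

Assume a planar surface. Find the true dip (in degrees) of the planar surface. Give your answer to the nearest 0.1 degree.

Let the plane be z = a·E + b·N + c.
BH-2−BH-1: 89a + 164b = −0.3;  BH-3−BH-1: −22a + 150b = −99.2.
Solving gives a = 0.95670, b = −0.52102.
Gradient magnitude |∇z| = √(a² + b²) = √(0.91528 + 0.27146) = 1.08938.
True dip = arctan(1.08938) = 47.4°, dipping toward WNW (azimuth ≈ 299°).

47.4°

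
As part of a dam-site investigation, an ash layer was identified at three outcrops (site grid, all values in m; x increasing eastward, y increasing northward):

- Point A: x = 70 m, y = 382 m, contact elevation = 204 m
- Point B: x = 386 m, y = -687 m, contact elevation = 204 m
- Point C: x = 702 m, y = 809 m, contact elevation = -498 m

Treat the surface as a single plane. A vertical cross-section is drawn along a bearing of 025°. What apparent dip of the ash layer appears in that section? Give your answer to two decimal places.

32.59°

Let the plane be z = a·x + b·y + c.
Point B−Point A: 316a − 1069b = 0;  Point C−Point A: 632a + 427b = −702.
Solving gives a = −0.92585, b = −0.27368.
Unit vector along 025° is (sin 25°, cos 25°) = (0.4226, 0.9063).
Slope in that direction = a·(0.4226) + b·(0.9063) = −0.63932.
Apparent dip = arctan|0.63932| = 32.59° (true dip is 44.0°, so apparent ≤ true as expected).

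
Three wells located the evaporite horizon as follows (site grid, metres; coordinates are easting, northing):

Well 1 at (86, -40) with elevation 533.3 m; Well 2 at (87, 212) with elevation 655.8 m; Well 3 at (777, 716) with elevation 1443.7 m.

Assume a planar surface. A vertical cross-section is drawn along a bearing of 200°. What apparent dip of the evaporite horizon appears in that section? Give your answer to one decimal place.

35.9°

Let the plane be z = a·easting + b·northing + c.
Well 2−Well 1: 1a + 252b = 122.5;  Well 3−Well 1: 691a + 756b = 910.4.
Solving gives a = 0.78910, b = 0.48298.
Unit vector along 200° is (sin 200°, cos 200°) = (-0.3420, -0.9397).
Slope in that direction = a·(-0.3420) + b·(-0.9397) = −0.72374.
Apparent dip = arctan|0.72374| = 35.9° (true dip is 42.8°, so apparent ≤ true as expected).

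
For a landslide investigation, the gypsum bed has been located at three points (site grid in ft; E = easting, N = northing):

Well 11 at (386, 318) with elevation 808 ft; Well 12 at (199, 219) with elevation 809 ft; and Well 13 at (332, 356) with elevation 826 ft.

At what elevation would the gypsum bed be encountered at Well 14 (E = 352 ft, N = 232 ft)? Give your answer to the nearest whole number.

Let the plane be z = a·E + b·N + c.
Well 12−Well 11: −187a − 99b = 1;  Well 13−Well 11: −54a + 38b = 18.
Solving gives a = −0.14616, b = 0.26598.
Then c = 808 − a·386 − b·318 = 779.84.
At (352, 232): z = −51.4 + 61.7 + 779.84 = 790.1 ft.

790 ft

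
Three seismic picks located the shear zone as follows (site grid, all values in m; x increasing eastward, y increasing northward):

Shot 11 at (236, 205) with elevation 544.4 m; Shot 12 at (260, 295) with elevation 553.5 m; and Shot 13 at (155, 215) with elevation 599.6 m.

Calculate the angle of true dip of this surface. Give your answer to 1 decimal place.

35.1°

Let the plane be z = a·x + b·y + c.
Shot 12−Shot 11: 24a + 90b = 9.1;  Shot 13−Shot 11: −81a + 10b = 55.2.
Solving gives a = −0.64768, b = 0.27382.
Gradient magnitude |∇z| = √(a² + b²) = √(0.41948 + 0.07498) = 0.70318.
True dip = arctan(0.70318) = 35.1°, dipping toward ESE (azimuth ≈ 113°).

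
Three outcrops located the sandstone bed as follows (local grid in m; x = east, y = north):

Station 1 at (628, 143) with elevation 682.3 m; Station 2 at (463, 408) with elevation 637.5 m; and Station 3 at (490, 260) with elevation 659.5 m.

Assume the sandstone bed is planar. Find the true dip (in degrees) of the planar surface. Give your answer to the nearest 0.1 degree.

Two edge vectors: Station 1→Station 2 = (-165, 265, -44.8), Station 1→Station 3 = (-138, 117, -22.8).
Normal n = (Station 1→Station 2) × (Station 1→Station 3) = (-800.4, 2420.4, 17265).
So ∂z/∂x = −n_x/n_z = 0.04636 and ∂z/∂y = −n_y/n_z = −0.14019.
Gradient magnitude |∇z| = √(a² + b²) = √(0.00215 + 0.01965) = 0.14766.
True dip = arctan(0.14766) = 8.4°, dipping toward NNW (azimuth ≈ 342°).

8.4°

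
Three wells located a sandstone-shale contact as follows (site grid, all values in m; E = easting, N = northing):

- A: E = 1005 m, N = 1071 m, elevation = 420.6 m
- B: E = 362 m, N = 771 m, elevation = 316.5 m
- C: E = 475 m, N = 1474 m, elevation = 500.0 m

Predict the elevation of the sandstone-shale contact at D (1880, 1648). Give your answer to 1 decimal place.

605.1 m

Let the plane be z = a·E + b·N + c.
B−A: −643a − 300b = −104.1;  C−A: −530a + 403b = 79.4.
Solving gives a = 0.043365, b = 0.254054.
Then c = 420.6 − a·1005 − b·1071 = 104.93.
At (1880, 1648): z = 81.5 + 418.7 + 104.93 = 605.1 m.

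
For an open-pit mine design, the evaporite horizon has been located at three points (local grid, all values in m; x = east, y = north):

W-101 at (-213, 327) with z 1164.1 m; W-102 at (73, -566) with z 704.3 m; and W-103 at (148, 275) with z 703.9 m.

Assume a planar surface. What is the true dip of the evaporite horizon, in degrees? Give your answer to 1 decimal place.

Let the plane be z = a·x + b·y + c.
W-102−W-101: 286a − 893b = −459.8;  W-103−W-101: 361a − 52b = −460.2.
Solving gives a = −1.25869, b = 0.11177.
Gradient magnitude |∇z| = √(a² + b²) = √(1.58431 + 0.01249) = 1.26364.
True dip = arctan(1.26364) = 51.6°, dipping toward E (azimuth ≈ 095°).

51.6°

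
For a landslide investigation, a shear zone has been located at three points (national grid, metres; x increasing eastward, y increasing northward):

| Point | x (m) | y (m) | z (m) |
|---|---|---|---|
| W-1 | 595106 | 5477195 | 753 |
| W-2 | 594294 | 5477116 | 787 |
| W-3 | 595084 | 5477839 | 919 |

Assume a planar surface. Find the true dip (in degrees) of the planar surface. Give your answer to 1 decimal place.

Let the plane be z = a·x + b·y + c.
W-2−W-1: −812a − 79b = 34;  W-3−W-1: −22a + 644b = 166.
Solving gives a = −0.06673, b = 0.25548.
Gradient magnitude |∇z| = √(a² + b²) = √(0.00445 + 0.06527) = 0.26405.
True dip = arctan(0.26405) = 14.8°, dipping toward SSE (azimuth ≈ 165°).

14.8°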